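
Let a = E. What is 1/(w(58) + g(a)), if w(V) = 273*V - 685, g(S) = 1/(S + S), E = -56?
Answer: 112/1696687 ≈ 6.6011e-5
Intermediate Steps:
a = -56
g(S) = 1/(2*S)
w(V) = -685 + 273*V
1/(w(58) + g(a)) = 1/((-685 + 273*58) + (½)/(-56)) = 1/((-685 + 15834) + (½)*(-1/56)) = 1/(15149 - 1/112) = 1/(1696687/112) = 112/1696687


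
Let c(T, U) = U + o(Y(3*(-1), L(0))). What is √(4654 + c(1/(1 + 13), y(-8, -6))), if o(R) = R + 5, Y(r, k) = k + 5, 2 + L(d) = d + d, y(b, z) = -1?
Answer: √4661 ≈ 68.271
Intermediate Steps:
L(d) = -2 + 2*d (L(d) = -2 + (d + d) = -2 + 2*d)
Y(r, k) = 5 + k
o(R) = 5 + R
c(T, U) = 8 + U (c(T, U) = U + (5 + (5 + (-2 + 2*0))) = U + (5 + (5 + (-2 + 0))) = U + (5 + (5 - 2)) = U + (5 + 3) = U + 8 = 8 + U)
√(4654 + c(1/(1 + 13), y(-8, -6))) = √(4654 + (8 - 1)) = √(4654 + 7) = √4661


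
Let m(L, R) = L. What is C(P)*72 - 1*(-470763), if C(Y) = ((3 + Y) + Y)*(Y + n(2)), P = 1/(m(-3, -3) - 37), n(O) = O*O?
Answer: 47160729/100 ≈ 4.7161e+5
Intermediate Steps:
n(O) = O**2
P = -1/40 (P = 1/(-3 - 37) = 1/(-40) = -1/40 ≈ -0.025000)
C(Y) = (3 + 2*Y)*(4 + Y) (C(Y) = ((3 + Y) + Y)*(Y + 2**2) = (3 + 2*Y)*(Y + 4) = (3 + 2*Y)*(4 + Y))
C(P)*72 - 1*(-470763) = (12 + 2*(-1/40)**2 + 11*(-1/40))*72 - 1*(-470763) = (12 + 2*(1/1600) - 11/40)*72 + 470763 = (12 + 1/800 - 11/40)*72 + 470763 = (9381/800)*72 + 470763 = 84429/100 + 470763 = 47160729/100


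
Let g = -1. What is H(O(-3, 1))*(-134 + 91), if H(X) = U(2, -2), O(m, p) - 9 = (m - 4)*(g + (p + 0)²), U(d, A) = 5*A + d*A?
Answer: 602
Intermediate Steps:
U(d, A) = 5*A + A*d
O(m, p) = 9 + (-1 + p²)*(-4 + m) (O(m, p) = 9 + (m - 4)*(-1 + (p + 0)²) = 9 + (-4 + m)*(-1 + p²) = 9 + (-1 + p²)*(-4 + m))
H(X) = -14 (H(X) = -2*(5 + 2) = -2*7 = -14)
H(O(-3, 1))*(-134 + 91) = -14*(-134 + 91) = -14*(-43) = 602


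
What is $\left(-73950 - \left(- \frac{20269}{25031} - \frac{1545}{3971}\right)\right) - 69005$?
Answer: $- \frac{14209336367361}{99398101} \approx -1.4295 \cdot 10^{5}$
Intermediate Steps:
$\left(-73950 - \left(- \frac{20269}{25031} - \frac{1545}{3971}\right)\right) - 69005 = \left(-73950 - - \frac{119161094}{99398101}\right) - 69005 = \left(-73950 + \left(\frac{20269}{25031} + \frac{1545}{3971}\right)\right) - 69005 = \left(-73950 + \frac{119161094}{99398101}\right) - 69005 = - \frac{7350370407856}{99398101} - 69005 = - \frac{14209336367361}{99398101}$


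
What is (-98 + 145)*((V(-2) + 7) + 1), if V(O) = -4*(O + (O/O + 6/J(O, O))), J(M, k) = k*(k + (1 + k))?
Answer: 376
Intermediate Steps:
J(M, k) = k*(1 + 2*k)
V(O) = -4 - 4*O - 24/(O*(1 + 2*O)) (V(O) = -4*(O + (O/O + 6/((O*(1 + 2*O))))) = -4*(O + (1 + 6*(1/(O*(1 + 2*O))))) = -4*(O + (1 + 6/(O*(1 + 2*O)))) = -4*(1 + O + 6/(O*(1 + 2*O))) = -4 - 4*O - 24/(O*(1 + 2*O)))
(-98 + 145)*((V(-2) + 7) + 1) = (-98 + 145)*((4*(-6 - 2*(1 + 2*(-2))*(-1 - 1*(-2)))/(-2*(1 + 2*(-2))) + 7) + 1) = 47*((4*(-1/2)*(-6 - 2*(1 - 4)*(-1 + 2))/(1 - 4) + 7) + 1) = 47*((4*(-1/2)*(-6 - 2*(-3)*1)/(-3) + 7) + 1) = 47*((4*(-1/2)*(-1/3)*(-6 + 6) + 7) + 1) = 47*((4*(-1/2)*(-1/3)*0 + 7) + 1) = 47*((0 + 7) + 1) = 47*(7 + 1) = 47*8 = 376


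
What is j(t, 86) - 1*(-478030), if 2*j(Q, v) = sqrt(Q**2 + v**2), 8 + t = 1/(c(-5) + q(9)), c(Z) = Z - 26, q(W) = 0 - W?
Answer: 478030 + sqrt(11936641)/80 ≈ 4.7807e+5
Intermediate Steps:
q(W) = -W
c(Z) = -26 + Z
t = -321/40 (t = -8 + 1/((-26 - 5) - 1*9) = -8 + 1/(-31 - 9) = -8 + 1/(-40) = -8 - 1/40 = -321/40 ≈ -8.0250)
j(Q, v) = sqrt(Q**2 + v**2)/2
j(t, 86) - 1*(-478030) = sqrt((-321/40)**2 + 86**2)/2 - 1*(-478030) = sqrt(103041/1600 + 7396)/2 + 478030 = sqrt(11936641/1600)/2 + 478030 = (sqrt(11936641)/40)/2 + 478030 = sqrt(11936641)/80 + 478030 = 478030 + sqrt(11936641)/80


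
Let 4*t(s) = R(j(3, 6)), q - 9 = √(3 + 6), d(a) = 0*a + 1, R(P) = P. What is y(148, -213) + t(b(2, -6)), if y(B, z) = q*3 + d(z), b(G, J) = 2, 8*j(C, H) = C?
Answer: 1187/32 ≈ 37.094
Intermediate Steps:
j(C, H) = C/8
d(a) = 1 (d(a) = 0 + 1 = 1)
q = 12 (q = 9 + √(3 + 6) = 9 + √9 = 9 + 3 = 12)
t(s) = 3/32 (t(s) = ((⅛)*3)/4 = (¼)*(3/8) = 3/32)
y(B, z) = 37 (y(B, z) = 12*3 + 1 = 36 + 1 = 37)
y(148, -213) + t(b(2, -6)) = 37 + 3/32 = 1187/32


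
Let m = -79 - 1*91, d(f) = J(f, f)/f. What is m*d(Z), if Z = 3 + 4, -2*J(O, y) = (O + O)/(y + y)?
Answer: 85/7 ≈ 12.143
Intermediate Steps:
J(O, y) = -O/(2*y) (J(O, y) = -(O + O)/(2*(y + y)) = -2*O/(2*(2*y)) = -2*O*1/(2*y)/2 = -O/(2*y))
Z = 7
d(f) = -1/(2*f) (d(f) = (-f/(2*f))/f = -1/(2*f))
m = -170 (m = -79 - 91 = -170)
m*d(Z) = -(-85)/7 = -170*(-1/14) = 85/7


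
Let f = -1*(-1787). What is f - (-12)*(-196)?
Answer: -565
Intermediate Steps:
f = 1787
f - (-12)*(-196) = 1787 - (-12)*(-196) = 1787 - 1*2352 = 1787 - 2352 = -565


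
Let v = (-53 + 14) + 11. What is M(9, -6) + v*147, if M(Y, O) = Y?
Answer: -4107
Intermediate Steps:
v = -28 (v = -39 + 11 = -28)
M(9, -6) + v*147 = 9 - 28*147 = 9 - 4116 = -4107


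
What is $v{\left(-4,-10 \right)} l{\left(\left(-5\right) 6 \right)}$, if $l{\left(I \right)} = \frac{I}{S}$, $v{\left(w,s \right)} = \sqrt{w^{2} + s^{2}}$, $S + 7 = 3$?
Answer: $15 \sqrt{29} \approx 80.777$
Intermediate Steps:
$S = -4$ ($S = -7 + 3 = -4$)
$v{\left(w,s \right)} = \sqrt{s^{2} + w^{2}}$
$l{\left(I \right)} = - \frac{I}{4}$ ($l{\left(I \right)} = \frac{I}{-4} = I \left(- \frac{1}{4}\right) = - \frac{I}{4}$)
$v{\left(-4,-10 \right)} l{\left(\left(-5\right) 6 \right)} = \sqrt{\left(-10\right)^{2} + \left(-4\right)^{2}} \left(- \frac{\left(-5\right) 6}{4}\right) = \sqrt{100 + 16} \left(\left(- \frac{1}{4}\right) \left(-30\right)\right) = \sqrt{116} \cdot \frac{15}{2} = 2 \sqrt{29} \cdot \frac{15}{2} = 15 \sqrt{29}$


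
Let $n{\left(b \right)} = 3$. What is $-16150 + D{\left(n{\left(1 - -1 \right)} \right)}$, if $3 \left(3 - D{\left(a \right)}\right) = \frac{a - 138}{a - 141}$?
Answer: $- \frac{742777}{46} \approx -16147.0$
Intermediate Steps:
$D{\left(a \right)} = 3 - \frac{-138 + a}{3 \left(-141 + a\right)}$ ($D{\left(a \right)} = 3 - \frac{\left(a - 138\right) \frac{1}{a - 141}}{3} = 3 - \frac{\left(-138 + a\right) \frac{1}{-141 + a}}{3} = 3 - \frac{\frac{1}{-141 + a} \left(-138 + a\right)}{3} = 3 - \frac{-138 + a}{3 \left(-141 + a\right)}$)
$-16150 + D{\left(n{\left(1 - -1 \right)} \right)} = -16150 + \frac{-1131 + 8 \cdot 3}{3 \left(-141 + 3\right)} = -16150 + \frac{-1131 + 24}{3 \left(-138\right)} = -16150 + \frac{1}{3} \left(- \frac{1}{138}\right) \left(-1107\right) = -16150 + \frac{123}{46} = - \frac{742777}{46}$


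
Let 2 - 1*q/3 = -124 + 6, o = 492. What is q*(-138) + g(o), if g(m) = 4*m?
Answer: -47712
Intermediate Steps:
q = 360 (q = 6 - 3*(-124 + 6) = 6 - 3*(-118) = 6 + 354 = 360)
q*(-138) + g(o) = 360*(-138) + 4*492 = -49680 + 1968 = -47712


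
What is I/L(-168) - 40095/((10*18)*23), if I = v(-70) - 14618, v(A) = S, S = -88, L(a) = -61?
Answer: 1298601/5612 ≈ 231.40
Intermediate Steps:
v(A) = -88
I = -14706 (I = -88 - 14618 = -14706)
I/L(-168) - 40095/((10*18)*23) = -14706/(-61) - 40095/((10*18)*23) = -14706*(-1/61) - 40095/(180*23) = 14706/61 - 40095/4140 = 14706/61 - 40095*1/4140 = 14706/61 - 891/92 = 1298601/5612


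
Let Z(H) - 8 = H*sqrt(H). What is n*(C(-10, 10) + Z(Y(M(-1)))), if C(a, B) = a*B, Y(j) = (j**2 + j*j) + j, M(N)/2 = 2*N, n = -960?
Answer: 88320 - 53760*sqrt(7) ≈ -53916.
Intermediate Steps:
M(N) = 4*N (M(N) = 2*(2*N) = 4*N)
Y(j) = j + 2*j**2 (Y(j) = (j**2 + j**2) + j = 2*j**2 + j = j + 2*j**2)
Z(H) = 8 + H**(3/2) (Z(H) = 8 + H*sqrt(H) = 8 + H**(3/2))
C(a, B) = B*a
n*(C(-10, 10) + Z(Y(M(-1)))) = -960*(10*(-10) + (8 + ((4*(-1))*(1 + 2*(4*(-1))))**(3/2))) = -960*(-100 + (8 + (-4*(1 + 2*(-4)))**(3/2))) = -960*(-100 + (8 + (-4*(1 - 8))**(3/2))) = -960*(-100 + (8 + (-4*(-7))**(3/2))) = -960*(-100 + (8 + 28**(3/2))) = -960*(-100 + (8 + 56*sqrt(7))) = -960*(-92 + 56*sqrt(7)) = 88320 - 53760*sqrt(7)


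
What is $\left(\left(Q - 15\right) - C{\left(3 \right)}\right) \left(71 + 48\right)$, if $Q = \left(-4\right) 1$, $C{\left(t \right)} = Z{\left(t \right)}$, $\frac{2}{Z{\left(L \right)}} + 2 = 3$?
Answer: $-2499$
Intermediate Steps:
$Z{\left(L \right)} = 2$ ($Z{\left(L \right)} = \frac{2}{-2 + 3} = \frac{2}{1} = 2 \cdot 1 = 2$)
$C{\left(t \right)} = 2$
$Q = -4$
$\left(\left(Q - 15\right) - C{\left(3 \right)}\right) \left(71 + 48\right) = \left(\left(-4 - 15\right) - 2\right) \left(71 + 48\right) = \left(\left(-4 - 15\right) - 2\right) 119 = \left(-19 - 2\right) 119 = \left(-21\right) 119 = -2499$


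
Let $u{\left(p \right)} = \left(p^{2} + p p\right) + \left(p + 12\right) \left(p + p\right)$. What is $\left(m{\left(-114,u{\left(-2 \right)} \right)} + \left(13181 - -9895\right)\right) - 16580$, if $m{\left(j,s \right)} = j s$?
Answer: $10144$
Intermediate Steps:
$u{\left(p \right)} = 2 p^{2} + 2 p \left(12 + p\right)$ ($u{\left(p \right)} = \left(p^{2} + p^{2}\right) + \left(12 + p\right) 2 p = 2 p^{2} + 2 p \left(12 + p\right)$)
$\left(m{\left(-114,u{\left(-2 \right)} \right)} + \left(13181 - -9895\right)\right) - 16580 = \left(- 114 \cdot 4 \left(-2\right) \left(6 - 2\right) + \left(13181 - -9895\right)\right) - 16580 = \left(- 114 \cdot 4 \left(-2\right) 4 + \left(13181 + 9895\right)\right) - 16580 = \left(\left(-114\right) \left(-32\right) + 23076\right) - 16580 = \left(3648 + 23076\right) - 16580 = 26724 - 16580 = 10144$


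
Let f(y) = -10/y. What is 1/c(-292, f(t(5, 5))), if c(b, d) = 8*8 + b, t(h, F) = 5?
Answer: -1/228 ≈ -0.0043860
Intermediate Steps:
c(b, d) = 64 + b
1/c(-292, f(t(5, 5))) = 1/(64 - 292) = 1/(-228) = -1/228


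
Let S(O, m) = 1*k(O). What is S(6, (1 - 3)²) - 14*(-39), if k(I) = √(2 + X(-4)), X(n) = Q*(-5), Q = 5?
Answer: 546 + I*√23 ≈ 546.0 + 4.7958*I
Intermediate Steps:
X(n) = -25 (X(n) = 5*(-5) = -25)
k(I) = I*√23 (k(I) = √(2 - 25) = √(-23) = I*√23)
S(O, m) = I*√23 (S(O, m) = 1*(I*√23) = I*√23)
S(6, (1 - 3)²) - 14*(-39) = I*√23 - 14*(-39) = I*√23 + 546 = 546 + I*√23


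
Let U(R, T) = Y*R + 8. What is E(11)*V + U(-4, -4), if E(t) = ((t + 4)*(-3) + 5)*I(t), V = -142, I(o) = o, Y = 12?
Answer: 62440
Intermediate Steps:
U(R, T) = 8 + 12*R (U(R, T) = 12*R + 8 = 8 + 12*R)
E(t) = t*(-7 - 3*t) (E(t) = ((t + 4)*(-3) + 5)*t = ((4 + t)*(-3) + 5)*t = ((-12 - 3*t) + 5)*t = (-7 - 3*t)*t = t*(-7 - 3*t))
E(11)*V + U(-4, -4) = -1*11*(7 + 3*11)*(-142) + (8 + 12*(-4)) = -1*11*(7 + 33)*(-142) + (8 - 48) = -1*11*40*(-142) - 40 = -440*(-142) - 40 = 62480 - 40 = 62440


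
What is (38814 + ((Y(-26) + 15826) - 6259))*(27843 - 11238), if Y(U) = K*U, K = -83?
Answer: 839200095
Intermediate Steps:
Y(U) = -83*U
(38814 + ((Y(-26) + 15826) - 6259))*(27843 - 11238) = (38814 + ((-83*(-26) + 15826) - 6259))*(27843 - 11238) = (38814 + ((2158 + 15826) - 6259))*16605 = (38814 + (17984 - 6259))*16605 = (38814 + 11725)*16605 = 50539*16605 = 839200095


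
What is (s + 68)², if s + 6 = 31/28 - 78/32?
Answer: 46172025/12544 ≈ 3680.8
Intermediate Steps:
s = -821/112 (s = -6 + (31/28 - 78/32) = -6 + (31*(1/28) - 78*1/32) = -6 + (31/28 - 39/16) = -6 - 149/112 = -821/112 ≈ -7.3304)
(s + 68)² = (-821/112 + 68)² = (6795/112)² = 46172025/12544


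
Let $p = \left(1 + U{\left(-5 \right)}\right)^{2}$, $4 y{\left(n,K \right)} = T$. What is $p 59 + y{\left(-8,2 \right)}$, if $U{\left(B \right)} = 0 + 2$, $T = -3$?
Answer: $\frac{2121}{4} \approx 530.25$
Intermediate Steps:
$U{\left(B \right)} = 2$
$y{\left(n,K \right)} = - \frac{3}{4}$ ($y{\left(n,K \right)} = \frac{1}{4} \left(-3\right) = - \frac{3}{4}$)
$p = 9$ ($p = \left(1 + 2\right)^{2} = 3^{2} = 9$)
$p 59 + y{\left(-8,2 \right)} = 9 \cdot 59 - \frac{3}{4} = 531 - \frac{3}{4} = \frac{2121}{4}$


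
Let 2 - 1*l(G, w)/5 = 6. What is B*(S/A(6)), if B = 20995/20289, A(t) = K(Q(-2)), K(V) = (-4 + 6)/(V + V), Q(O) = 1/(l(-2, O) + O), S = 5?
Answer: -104975/446358 ≈ -0.23518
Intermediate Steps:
l(G, w) = -20 (l(G, w) = 10 - 5*6 = 10 - 30 = -20)
Q(O) = 1/(-20 + O)
K(V) = 1/V (K(V) = 2/((2*V)) = 2*(1/(2*V)) = 1/V)
A(t) = -22 (A(t) = 1/(1/(-20 - 2)) = 1/(1/(-22)) = 1/(-1/22) = -22)
B = 20995/20289 (B = 20995*(1/20289) = 20995/20289 ≈ 1.0348)
B*(S/A(6)) = 20995*(5/(-22))/20289 = 20995*(5*(-1/22))/20289 = (20995/20289)*(-5/22) = -104975/446358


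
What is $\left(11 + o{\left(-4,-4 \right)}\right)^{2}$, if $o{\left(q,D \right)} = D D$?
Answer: $729$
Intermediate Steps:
$o{\left(q,D \right)} = D^{2}$
$\left(11 + o{\left(-4,-4 \right)}\right)^{2} = \left(11 + \left(-4\right)^{2}\right)^{2} = \left(11 + 16\right)^{2} = 27^{2} = 729$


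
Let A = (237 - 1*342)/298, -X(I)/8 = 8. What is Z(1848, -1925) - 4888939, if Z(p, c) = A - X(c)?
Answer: -1456884855/298 ≈ -4.8889e+6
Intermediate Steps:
X(I) = -64 (X(I) = -8*8 = -64)
A = -105/298 (A = (237 - 342)*(1/298) = -105*1/298 = -105/298 ≈ -0.35235)
Z(p, c) = 18967/298 (Z(p, c) = -105/298 - 1*(-64) = -105/298 + 64 = 18967/298)
Z(1848, -1925) - 4888939 = 18967/298 - 4888939 = -1456884855/298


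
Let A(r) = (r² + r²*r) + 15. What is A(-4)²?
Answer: 1089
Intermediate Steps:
A(r) = 15 + r² + r³ (A(r) = (r² + r³) + 15 = 15 + r² + r³)
A(-4)² = (15 + (-4)² + (-4)³)² = (15 + 16 - 64)² = (-33)² = 1089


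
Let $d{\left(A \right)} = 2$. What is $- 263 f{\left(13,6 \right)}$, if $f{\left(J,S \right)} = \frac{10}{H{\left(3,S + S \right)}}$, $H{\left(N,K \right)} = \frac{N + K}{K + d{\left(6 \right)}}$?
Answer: $- \frac{7364}{3} \approx -2454.7$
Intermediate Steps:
$H{\left(N,K \right)} = \frac{K + N}{2 + K}$ ($H{\left(N,K \right)} = \frac{N + K}{K + 2} = \frac{K + N}{2 + K}$)
$f{\left(J,S \right)} = \frac{10 \left(2 + 2 S\right)}{3 + 2 S}$ ($f{\left(J,S \right)} = \frac{10}{\frac{1}{2 + \left(S + S\right)} \left(\left(S + S\right) + 3\right)} = \frac{10}{\frac{1}{2 + 2 S} \left(2 S + 3\right)} = \frac{10}{\frac{1}{2 + 2 S} \left(3 + 2 S\right)} = 10 \frac{2 + 2 S}{3 + 2 S} = \frac{10 \left(2 + 2 S\right)}{3 + 2 S}$)
$- 263 f{\left(13,6 \right)} = - 263 \frac{20 \left(1 + 6\right)}{3 + 2 \cdot 6} = - 263 \cdot 20 \frac{1}{3 + 12} \cdot 7 = - 263 \cdot 20 \cdot \frac{1}{15} \cdot 7 = \left(-263\right) \frac{28}{3} = - \frac{7364}{3}$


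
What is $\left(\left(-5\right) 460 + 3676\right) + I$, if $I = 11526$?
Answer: $12902$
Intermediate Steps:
$\left(\left(-5\right) 460 + 3676\right) + I = \left(\left(-5\right) 460 + 3676\right) + 11526 = \left(-2300 + 3676\right) + 11526 = 1376 + 11526 = 12902$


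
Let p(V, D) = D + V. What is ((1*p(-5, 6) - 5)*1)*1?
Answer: -4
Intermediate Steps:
((1*p(-5, 6) - 5)*1)*1 = ((1*(6 - 5) - 5)*1)*1 = ((1*1 - 5)*1)*1 = ((1 - 5)*1)*1 = -4*1*1 = -4*1 = -4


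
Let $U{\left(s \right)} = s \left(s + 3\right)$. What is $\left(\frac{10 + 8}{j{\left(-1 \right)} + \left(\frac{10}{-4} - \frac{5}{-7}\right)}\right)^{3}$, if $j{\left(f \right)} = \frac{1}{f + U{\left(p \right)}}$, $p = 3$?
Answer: $- \frac{2911954752}{2571353} \approx -1132.5$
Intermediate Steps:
$U{\left(s \right)} = s \left(3 + s\right)$
$j{\left(f \right)} = \frac{1}{18 + f}$ ($j{\left(f \right)} = \frac{1}{f + 3 \left(3 + 3\right)} = \frac{1}{f + 3 \cdot 6} = \frac{1}{f + 18} = \frac{1}{18 + f}$)
$\left(\frac{10 + 8}{j{\left(-1 \right)} + \left(\frac{10}{-4} - \frac{5}{-7}\right)}\right)^{3} = \left(\frac{10 + 8}{\frac{1}{18 - 1} + \left(\frac{10}{-4} - \frac{5}{-7}\right)}\right)^{3} = \left(\frac{18}{\frac{1}{17} + \left(10 \left(- \frac{1}{4}\right) - - \frac{5}{7}\right)}\right)^{3} = \left(\frac{18}{\frac{1}{17} + \left(- \frac{5}{2} + \frac{5}{7}\right)}\right)^{3} = \left(\frac{18}{\frac{1}{17} - \frac{25}{14}}\right)^{3} = \left(\frac{18}{- \frac{411}{238}}\right)^{3} = \left(18 \left(- \frac{238}{411}\right)\right)^{3} = \left(- \frac{1428}{137}\right)^{3} = - \frac{2911954752}{2571353}$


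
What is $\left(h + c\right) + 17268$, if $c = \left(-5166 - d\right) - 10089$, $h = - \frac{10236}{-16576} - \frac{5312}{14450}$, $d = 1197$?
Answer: $\frac{24438848711}{29940400} \approx 816.25$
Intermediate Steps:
$h = \frac{7482311}{29940400}$ ($h = \left(-10236\right) \left(- \frac{1}{16576}\right) - \frac{2656}{7225} = \frac{2559}{4144} - \frac{2656}{7225} = \frac{7482311}{29940400} \approx 0.24991$)
$c = -16452$ ($c = \left(-5166 - 1197\right) - 10089 = -6363 - 10089 = -16452$)
$\left(h + c\right) + 17268 = \left(\frac{7482311}{29940400} - 16452\right) + 17268 = - \frac{492571978489}{29940400} + 17268 = \frac{24438848711}{29940400}$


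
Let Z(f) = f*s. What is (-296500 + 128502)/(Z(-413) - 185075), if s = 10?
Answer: 167998/189205 ≈ 0.88792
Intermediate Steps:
Z(f) = 10*f (Z(f) = f*10 = 10*f)
(-296500 + 128502)/(Z(-413) - 185075) = (-296500 + 128502)/(10*(-413) - 185075) = -167998/(-4130 - 185075) = -167998/(-189205) = -167998*(-1/189205) = 167998/189205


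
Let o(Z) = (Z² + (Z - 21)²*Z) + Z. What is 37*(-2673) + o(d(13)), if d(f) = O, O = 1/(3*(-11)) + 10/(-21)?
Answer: -45258635451/456533 ≈ -99136.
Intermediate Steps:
O = -39/77 (O = (⅓)*(-1/11) + 10*(-1/21) = -1/33 - 10/21 = -39/77 ≈ -0.50649)
d(f) = -39/77
o(Z) = Z + Z² + Z*(-21 + Z)² (o(Z) = (Z² + (-21 + Z)²*Z) + Z = (Z² + Z*(-21 + Z)²) + Z = Z + Z² + Z*(-21 + Z)²)
37*(-2673) + o(d(13)) = 37*(-2673) - 39*(1 - 39/77 + (-21 - 39/77)²)/77 = -98901 - 39*(1 - 39/77 + (-1656/77)²)/77 = -98901 - 39*(1 - 39/77 + 2742336/5929)/77 = -98901 - 39/77*2745262/5929 = -98901 - 107065218/456533 = -45258635451/456533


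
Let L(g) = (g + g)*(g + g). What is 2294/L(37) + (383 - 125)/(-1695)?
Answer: 11151/41810 ≈ 0.26671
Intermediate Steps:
L(g) = 4*g**2 (L(g) = (2*g)*(2*g) = 4*g**2)
2294/L(37) + (383 - 125)/(-1695) = 2294/((4*37**2)) + (383 - 125)/(-1695) = 2294/((4*1369)) + 258*(-1/1695) = 2294/5476 - 86/565 = 2294*(1/5476) - 86/565 = 31/74 - 86/565 = 11151/41810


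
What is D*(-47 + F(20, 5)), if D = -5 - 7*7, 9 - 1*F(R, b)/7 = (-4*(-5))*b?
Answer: 36936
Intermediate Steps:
F(R, b) = 63 - 140*b (F(R, b) = 63 - 7*(-4*(-5))*b = 63 - 140*b)
D = -54 (D = -5 - 49 = -54)
D*(-47 + F(20, 5)) = -54*(-47 + (63 - 140*5)) = -54*(-47 + (63 - 700)) = -54*(-47 - 637) = -54*(-684) = 36936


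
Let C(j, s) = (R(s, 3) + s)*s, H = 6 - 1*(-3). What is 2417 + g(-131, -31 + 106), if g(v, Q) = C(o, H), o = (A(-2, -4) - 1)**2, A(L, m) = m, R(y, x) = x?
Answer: 2525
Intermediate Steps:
o = 25 (o = (-4 - 1)**2 = (-5)**2 = 25)
H = 9 (H = 6 + 3 = 9)
C(j, s) = s*(3 + s) (C(j, s) = (3 + s)*s = s*(3 + s))
g(v, Q) = 108 (g(v, Q) = 9*(3 + 9) = 9*12 = 108)
2417 + g(-131, -31 + 106) = 2417 + 108 = 2525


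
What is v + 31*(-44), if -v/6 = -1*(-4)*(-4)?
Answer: -1268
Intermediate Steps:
v = 96 (v = -6*(-1*(-4))*(-4) = -24*(-4) = -6*(-16) = 96)
v + 31*(-44) = 96 + 31*(-44) = 96 - 1364 = -1268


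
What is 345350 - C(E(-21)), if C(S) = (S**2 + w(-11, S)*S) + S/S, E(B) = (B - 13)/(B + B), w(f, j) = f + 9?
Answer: 152299334/441 ≈ 3.4535e+5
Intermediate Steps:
w(f, j) = 9 + f
E(B) = (-13 + B)/(2*B) (E(B) = (-13 + B)/((2*B)) = (-13 + B)*(1/(2*B)) = (-13 + B)/(2*B))
C(S) = 1 + S**2 - 2*S (C(S) = (S**2 + (9 - 11)*S) + S/S = (S**2 - 2*S) + 1 = 1 + S**2 - 2*S)
345350 - C(E(-21)) = 345350 - (1 + ((1/2)*(-13 - 21)/(-21))**2 - (-13 - 21)/(-21)) = 345350 - (1 + ((1/2)*(-1/21)*(-34))**2 - (-1)*(-34)/21) = 345350 - (1 + (17/21)**2 - 2*17/21) = 345350 - (1 + 289/441 - 34/21) = 345350 - 1*16/441 = 345350 - 16/441 = 152299334/441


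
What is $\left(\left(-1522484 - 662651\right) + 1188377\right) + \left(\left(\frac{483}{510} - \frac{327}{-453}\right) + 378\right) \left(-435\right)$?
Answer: $- \frac{5965266359}{5134} \approx -1.1619 \cdot 10^{6}$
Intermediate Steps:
$\left(\left(-1522484 - 662651\right) + 1188377\right) + \left(\left(\frac{483}{510} - \frac{327}{-453}\right) + 378\right) \left(-435\right) = \left(-2185135 + 1188377\right) + \left(\left(483 \cdot \frac{1}{510} - - \frac{109}{151}\right) + 378\right) \left(-435\right) = -996758 + \left(\left(\frac{161}{170} + \frac{109}{151}\right) + 378\right) \left(-435\right) = -996758 + \left(\frac{42841}{25670} + 378\right) \left(-435\right) = -996758 + \frac{9746101}{25670} \left(-435\right) = -996758 - \frac{847910787}{5134} = - \frac{5965266359}{5134}$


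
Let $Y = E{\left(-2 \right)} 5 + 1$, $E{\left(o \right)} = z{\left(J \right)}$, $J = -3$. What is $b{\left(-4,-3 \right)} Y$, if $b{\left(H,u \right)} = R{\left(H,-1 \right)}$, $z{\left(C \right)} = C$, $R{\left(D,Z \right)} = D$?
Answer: $56$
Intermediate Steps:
$b{\left(H,u \right)} = H$
$E{\left(o \right)} = -3$
$Y = -14$ ($Y = \left(-3\right) 5 + 1 = -15 + 1 = -14$)
$b{\left(-4,-3 \right)} Y = \left(-4\right) \left(-14\right) = 56$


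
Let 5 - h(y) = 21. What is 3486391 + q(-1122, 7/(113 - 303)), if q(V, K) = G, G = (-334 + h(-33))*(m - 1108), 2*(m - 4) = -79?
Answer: 3886616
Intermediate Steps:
m = -71/2 (m = 4 + (1/2)*(-79) = 4 - 79/2 = -71/2 ≈ -35.500)
h(y) = -16 (h(y) = 5 - 1*21 = 5 - 21 = -16)
G = 400225 (G = (-334 - 16)*(-71/2 - 1108) = -350*(-2287/2) = 400225)
q(V, K) = 400225
3486391 + q(-1122, 7/(113 - 303)) = 3486391 + 400225 = 3886616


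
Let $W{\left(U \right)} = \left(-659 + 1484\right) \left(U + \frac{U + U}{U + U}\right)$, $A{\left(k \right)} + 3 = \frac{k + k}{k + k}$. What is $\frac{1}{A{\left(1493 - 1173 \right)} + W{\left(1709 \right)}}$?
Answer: $\frac{1}{1410748} \approx 7.0884 \cdot 10^{-7}$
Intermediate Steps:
$A{\left(k \right)} = -2$ ($A{\left(k \right)} = -3 + \frac{k + k}{k + k} = -3 + \frac{2 k}{2 k} = -3 + 2 k \frac{1}{2 k} = -3 + 1 = -2$)
$W{\left(U \right)} = 825 + 825 U$ ($W{\left(U \right)} = 825 \left(U + \frac{2 U}{2 U}\right) = 825 \left(U + 2 U \frac{1}{2 U}\right) = 825 \left(U + 1\right) = 825 \left(1 + U\right) = 825 + 825 U$)
$\frac{1}{A{\left(1493 - 1173 \right)} + W{\left(1709 \right)}} = \frac{1}{-2 + \left(825 + 825 \cdot 1709\right)} = \frac{1}{-2 + \left(825 + 1409925\right)} = \frac{1}{-2 + 1410750} = \frac{1}{1410748}$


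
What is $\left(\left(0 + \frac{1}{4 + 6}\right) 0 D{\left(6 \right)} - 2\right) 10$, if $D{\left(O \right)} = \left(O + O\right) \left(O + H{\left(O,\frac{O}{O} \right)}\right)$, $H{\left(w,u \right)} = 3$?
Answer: $-20$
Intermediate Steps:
$D{\left(O \right)} = 2 O \left(3 + O\right)$ ($D{\left(O \right)} = \left(O + O\right) \left(O + 3\right) = 2 O \left(3 + O\right)$)
$\left(\left(0 + \frac{1}{4 + 6}\right) 0 D{\left(6 \right)} - 2\right) 10 = \left(\left(0 + \frac{1}{4 + 6}\right) 0 \cdot 2 \cdot 6 \left(3 + 6\right) - 2\right) 10 = \left(\left(0 + \frac{1}{10}\right) 0 \cdot 2 \cdot 6 \cdot 9 - 2\right) 10 = \left(\left(0 + \frac{1}{10}\right) 0 \cdot 108 - 2\right) 10 = \left(\frac{1}{10} \cdot 0 \cdot 108 - 2\right) 10 = \left(0 \cdot 108 - 2\right) 10 = \left(0 - 2\right) 10 = \left(-2\right) 10 = -20$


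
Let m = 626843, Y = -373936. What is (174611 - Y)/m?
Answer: 548547/626843 ≈ 0.87509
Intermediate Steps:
(174611 - Y)/m = (174611 - 1*(-373936))/626843 = (174611 + 373936)*(1/626843) = 548547*(1/626843) = 548547/626843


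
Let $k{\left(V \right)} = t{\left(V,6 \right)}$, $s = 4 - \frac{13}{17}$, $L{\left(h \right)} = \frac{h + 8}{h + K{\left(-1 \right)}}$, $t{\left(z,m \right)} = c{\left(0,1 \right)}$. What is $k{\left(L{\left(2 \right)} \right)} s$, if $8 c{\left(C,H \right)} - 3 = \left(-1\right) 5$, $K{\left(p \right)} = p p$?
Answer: $- \frac{55}{68} \approx -0.80882$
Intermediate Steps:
$K{\left(p \right)} = p^{2}$
$c{\left(C,H \right)} = - \frac{1}{4}$ ($c{\left(C,H \right)} = \frac{3}{8} + \frac{\left(-1\right) 5}{8} = \frac{3}{8} + \frac{1}{8} \left(-5\right) = \frac{3}{8} - \frac{5}{8} = - \frac{1}{4}$)
$t{\left(z,m \right)} = - \frac{1}{4}$
$L{\left(h \right)} = \frac{8 + h}{1 + h}$ ($L{\left(h \right)} = \frac{h + 8}{h + \left(-1\right)^{2}} = \frac{8 + h}{h + 1} = \frac{8 + h}{1 + h}$)
$s = \frac{55}{17}$ ($s = 4 - 13 \cdot \frac{1}{17} = 4 - \frac{13}{17} = \frac{55}{17} \approx 3.2353$)
$k{\left(V \right)} = - \frac{1}{4}$
$k{\left(L{\left(2 \right)} \right)} s = \left(- \frac{1}{4}\right) \frac{55}{17} = - \frac{55}{68}$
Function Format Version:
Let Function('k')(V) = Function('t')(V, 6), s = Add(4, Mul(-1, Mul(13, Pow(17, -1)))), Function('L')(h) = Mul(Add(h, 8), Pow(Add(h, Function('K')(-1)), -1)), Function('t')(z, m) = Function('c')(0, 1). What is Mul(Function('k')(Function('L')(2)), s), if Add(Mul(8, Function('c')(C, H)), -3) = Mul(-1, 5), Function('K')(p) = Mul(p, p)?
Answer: Rational(-55, 68) ≈ -0.80882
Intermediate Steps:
Function('K')(p) = Pow(p, 2)
Function('c')(C, H) = Rational(-1, 4) (Function('c')(C, H) = Add(Rational(3, 8), Mul(Rational(1, 8), Mul(-1, 5))) = Add(Rational(3, 8), Mul(Rational(1, 8), -5)) = Add(Rational(3, 8), Rational(-5, 8)) = Rational(-1, 4))
Function('t')(z, m) = Rational(-1, 4)
Function('L')(h) = Mul(Pow(Add(1, h), -1), Add(8, h)) (Function('L')(h) = Mul(Add(h, 8), Pow(Add(h, Pow(-1, 2)), -1)) = Mul(Add(8, h), Pow(Add(h, 1), -1)) = Mul(Add(8, h), Pow(Add(1, h), -1)) = Mul(Pow(Add(1, h), -1), Add(8, h)))
s = Rational(55, 17) (s = Add(4, Mul(-1, Mul(13, Rational(1, 17)))) = Add(4, Mul(-1, Rational(13, 17))) = Add(4, Rational(-13, 17)) = Rational(55, 17) ≈ 3.2353)
Function('k')(V) = Rational(-1, 4)
Mul(Function('k')(Function('L')(2)), s) = Mul(Rational(-1, 4), Rational(55, 17)) = Rational(-55, 68)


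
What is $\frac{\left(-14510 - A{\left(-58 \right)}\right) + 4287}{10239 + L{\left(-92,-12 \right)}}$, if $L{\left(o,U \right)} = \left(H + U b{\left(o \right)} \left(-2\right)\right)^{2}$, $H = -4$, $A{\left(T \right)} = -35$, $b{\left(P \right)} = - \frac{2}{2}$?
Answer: $- \frac{10188}{11023} \approx -0.92425$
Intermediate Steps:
$b{\left(P \right)} = -1$ ($b{\left(P \right)} = \left(-2\right) \frac{1}{2} = -1$)
$L{\left(o,U \right)} = \left(-4 + 2 U\right)^{2}$ ($L{\left(o,U \right)} = \left(-4 + U \left(-1\right) \left(-2\right)\right)^{2} = \left(-4 + - U \left(-2\right)\right)^{2} = \left(-4 + 2 U\right)^{2}$)
$\frac{\left(-14510 - A{\left(-58 \right)}\right) + 4287}{10239 + L{\left(-92,-12 \right)}} = \frac{\left(-14510 - -35\right) + 4287}{10239 + 4 \left(2 - -12\right)^{2}} = \frac{\left(-14510 + 35\right) + 4287}{10239 + 4 \left(2 + 12\right)^{2}} = \frac{-14475 + 4287}{10239 + 4 \cdot 14^{2}} = - \frac{10188}{10239 + 4 \cdot 196} = - \frac{10188}{10239 + 784} = - \frac{10188}{11023}$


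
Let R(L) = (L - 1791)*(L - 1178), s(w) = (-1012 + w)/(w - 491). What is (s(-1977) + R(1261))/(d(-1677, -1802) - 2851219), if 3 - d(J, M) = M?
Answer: 108564331/7032353752 ≈ 0.015438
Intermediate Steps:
s(w) = (-1012 + w)/(-491 + w)
d(J, M) = 3 - M
R(L) = (-1791 + L)*(-1178 + L)
(s(-1977) + R(1261))/(d(-1677, -1802) - 2851219) = ((-1012 - 1977)/(-491 - 1977) + (2109798 + 1261² - 2969*1261))/((3 - 1*(-1802)) - 2851219) = (-2989/(-2468) + (2109798 + 1590121 - 3743909))/((3 + 1802) - 2851219) = (-1/2468*(-2989) - 43990)/(1805 - 2851219) = (2989/2468 - 43990)/(-2849414) = -108564331/2468*(-1/2849414) = 108564331/7032353752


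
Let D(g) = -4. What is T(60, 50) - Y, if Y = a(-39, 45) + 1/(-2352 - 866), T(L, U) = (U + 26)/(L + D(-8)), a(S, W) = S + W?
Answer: -52289/11263 ≈ -4.6425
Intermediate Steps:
T(L, U) = (26 + U)/(-4 + L) (T(L, U) = (U + 26)/(L - 4) = (26 + U)/(-4 + L))
Y = 19307/3218 (Y = (-39 + 45) + 1/(-2352 - 866) = 6 + 1/(-3218) = 6 - 1/3218 = 19307/3218 ≈ 5.9997)
T(60, 50) - Y = (26 + 50)/(-4 + 60) - 1*19307/3218 = 76/56 - 19307/3218 = (1/56)*76 - 19307/3218 = 19/14 - 19307/3218 = -52289/11263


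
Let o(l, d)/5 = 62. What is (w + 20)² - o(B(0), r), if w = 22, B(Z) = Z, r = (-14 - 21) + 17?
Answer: 1454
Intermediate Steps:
r = -18 (r = -35 + 17 = -18)
o(l, d) = 310 (o(l, d) = 5*62 = 310)
(w + 20)² - o(B(0), r) = (22 + 20)² - 1*310 = 42² - 310 = 1764 - 310 = 1454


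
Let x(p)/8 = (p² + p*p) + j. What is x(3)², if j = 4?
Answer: 30976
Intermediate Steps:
x(p) = 32 + 16*p² (x(p) = 8*((p² + p*p) + 4) = 8*((p² + p²) + 4) = 8*(2*p² + 4) = 8*(4 + 2*p²) = 32 + 16*p²)
x(3)² = (32 + 16*3²)² = (32 + 16*9)² = (32 + 144)² = 176² = 30976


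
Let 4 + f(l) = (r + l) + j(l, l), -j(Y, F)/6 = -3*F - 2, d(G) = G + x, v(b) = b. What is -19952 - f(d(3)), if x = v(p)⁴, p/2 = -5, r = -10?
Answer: -210007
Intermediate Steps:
p = -10 (p = 2*(-5) = -10)
x = 10000 (x = (-10)⁴ = 10000)
d(G) = 10000 + G (d(G) = G + 10000 = 10000 + G)
j(Y, F) = 12 + 18*F (j(Y, F) = -6*(-3*F - 2) = -6*(-2 - 3*F) = 12 + 18*F)
f(l) = -2 + 19*l (f(l) = -4 + ((-10 + l) + (12 + 18*l)) = -4 + (2 + 19*l) = -2 + 19*l)
-19952 - f(d(3)) = -19952 - (-2 + 19*(10000 + 3)) = -19952 - (-2 + 19*10003) = -19952 - (-2 + 190057) = -19952 - 1*190055 = -19952 - 190055 = -210007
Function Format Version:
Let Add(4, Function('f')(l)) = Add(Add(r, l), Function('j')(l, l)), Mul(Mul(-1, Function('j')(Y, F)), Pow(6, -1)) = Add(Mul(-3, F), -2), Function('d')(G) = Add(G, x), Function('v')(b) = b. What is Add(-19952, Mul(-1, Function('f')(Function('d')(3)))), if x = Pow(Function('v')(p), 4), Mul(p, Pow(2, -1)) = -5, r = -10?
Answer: -210007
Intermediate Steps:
p = -10 (p = Mul(2, -5) = -10)
x = 10000 (x = Pow(-10, 4) = 10000)
Function('d')(G) = Add(10000, G) (Function('d')(G) = Add(G, 10000) = Add(10000, G))
Function('j')(Y, F) = Add(12, Mul(18, F)) (Function('j')(Y, F) = Mul(-6, Add(Mul(-3, F), -2)) = Mul(-6, Add(-2, Mul(-3, F))) = Add(12, Mul(18, F)))
Function('f')(l) = Add(-2, Mul(19, l)) (Function('f')(l) = Add(-4, Add(Add(-10, l), Add(12, Mul(18, l)))) = Add(-4, Add(2, Mul(19, l))) = Add(-2, Mul(19, l)))
Add(-19952, Mul(-1, Function('f')(Function('d')(3)))) = Add(-19952, Mul(-1, Add(-2, Mul(19, Add(10000, 3))))) = Add(-19952, Mul(-1, Add(-2, Mul(19, 10003)))) = Add(-19952, Mul(-1, Add(-2, 190057))) = Add(-19952, Mul(-1, 190055)) = Add(-19952, -190055) = -210007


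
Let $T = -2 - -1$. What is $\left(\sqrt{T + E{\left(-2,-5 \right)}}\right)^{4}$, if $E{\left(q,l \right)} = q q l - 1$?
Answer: $484$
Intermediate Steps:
$E{\left(q,l \right)} = -1 + l q^{2}$ ($E{\left(q,l \right)} = q^{2} l - 1 = l q^{2} - 1 = -1 + l q^{2}$)
$T = -1$ ($T = -2 + 1 = -1$)
$\left(\sqrt{T + E{\left(-2,-5 \right)}}\right)^{4} = \left(\sqrt{-1 - \left(1 + 5 \left(-2\right)^{2}\right)}\right)^{4} = \left(\sqrt{-1 - 21}\right)^{4} = \left(\sqrt{-22}\right)^{4} = \left(i \sqrt{22}\right)^{4} = 484$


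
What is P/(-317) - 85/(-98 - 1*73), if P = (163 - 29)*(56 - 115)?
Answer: 1378871/54207 ≈ 25.437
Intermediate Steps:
P = -7906 (P = 134*(-59) = -7906)
P/(-317) - 85/(-98 - 1*73) = -7906/(-317) - 85/(-98 - 1*73) = -7906*(-1/317) - 85/(-98 - 73) = 7906/317 - 85/(-171) = 7906/317 - 85*(-1/171) = 7906/317 + 85/171 = 1378871/54207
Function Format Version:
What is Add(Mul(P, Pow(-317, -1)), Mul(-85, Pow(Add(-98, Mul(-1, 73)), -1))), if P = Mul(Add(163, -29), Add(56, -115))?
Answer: Rational(1378871, 54207) ≈ 25.437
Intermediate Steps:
P = -7906 (P = Mul(134, -59) = -7906)
Add(Mul(P, Pow(-317, -1)), Mul(-85, Pow(Add(-98, Mul(-1, 73)), -1))) = Add(Mul(-7906, Pow(-317, -1)), Mul(-85, Pow(Add(-98, Mul(-1, 73)), -1))) = Add(Mul(-7906, Rational(-1, 317)), Mul(-85, Pow(Add(-98, -73), -1))) = Add(Rational(7906, 317), Mul(-85, Pow(-171, -1))) = Add(Rational(7906, 317), Mul(-85, Rational(-1, 171))) = Add(Rational(7906, 317), Rational(85, 171)) = Rational(1378871, 54207)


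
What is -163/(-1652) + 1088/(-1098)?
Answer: -809201/906948 ≈ -0.89222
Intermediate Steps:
-163/(-1652) + 1088/(-1098) = -163*(-1/1652) + 1088*(-1/1098) = 163/1652 - 544/549 = -809201/906948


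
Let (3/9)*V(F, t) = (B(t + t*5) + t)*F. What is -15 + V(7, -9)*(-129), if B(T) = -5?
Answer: 37911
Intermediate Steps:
V(F, t) = 3*F*(-5 + t) (V(F, t) = 3*((-5 + t)*F) = 3*(F*(-5 + t)) = 3*F*(-5 + t))
-15 + V(7, -9)*(-129) = -15 + (3*7*(-5 - 9))*(-129) = -15 + (3*7*(-14))*(-129) = -15 - 294*(-129) = -15 + 37926 = 37911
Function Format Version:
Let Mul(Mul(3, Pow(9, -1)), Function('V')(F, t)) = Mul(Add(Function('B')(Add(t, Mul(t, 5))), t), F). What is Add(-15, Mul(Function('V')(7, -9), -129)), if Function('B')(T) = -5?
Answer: 37911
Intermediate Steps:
Function('V')(F, t) = Mul(3, F, Add(-5, t)) (Function('V')(F, t) = Mul(3, Mul(Add(-5, t), F)) = Mul(3, Mul(F, Add(-5, t))) = Mul(3, F, Add(-5, t)))
Add(-15, Mul(Function('V')(7, -9), -129)) = Add(-15, Mul(Mul(3, 7, Add(-5, -9)), -129)) = Add(-15, Mul(Mul(3, 7, -14), -129)) = Add(-15, Mul(-294, -129)) = Add(-15, 37926) = 37911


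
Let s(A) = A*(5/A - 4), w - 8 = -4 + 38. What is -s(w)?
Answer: 163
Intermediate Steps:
w = 42 (w = 8 + (-4 + 38) = 8 + 34 = 42)
s(A) = A*(-4 + 5/A)
-s(w) = -(5 - 4*42) = -(5 - 168) = -1*(-163) = 163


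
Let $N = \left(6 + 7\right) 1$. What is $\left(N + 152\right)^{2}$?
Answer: $27225$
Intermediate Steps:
$N = 13$ ($N = 13 \cdot 1 = 13$)
$\left(N + 152\right)^{2} = \left(13 + 152\right)^{2} = 165^{2} = 27225$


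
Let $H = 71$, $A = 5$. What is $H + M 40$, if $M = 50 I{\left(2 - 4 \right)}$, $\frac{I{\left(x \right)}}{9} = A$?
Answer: $90071$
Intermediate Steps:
$I{\left(x \right)} = 45$ ($I{\left(x \right)} = 9 \cdot 5 = 45$)
$M = 2250$ ($M = 50 \cdot 45 = 2250$)
$H + M 40 = 71 + 2250 \cdot 40 = 71 + 90000 = 90071$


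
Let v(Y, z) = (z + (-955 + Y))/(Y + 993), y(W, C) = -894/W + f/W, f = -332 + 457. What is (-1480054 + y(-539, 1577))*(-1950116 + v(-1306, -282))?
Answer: 486932633460548805/168707 ≈ 2.8863e+12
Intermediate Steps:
f = 125
y(W, C) = -769/W (y(W, C) = -894/W + 125/W = -769/W)
v(Y, z) = (-955 + Y + z)/(993 + Y)
(-1480054 + y(-539, 1577))*(-1950116 + v(-1306, -282)) = (-1480054 - 769/(-539))*(-1950116 + (-955 - 1306 - 282)/(993 - 1306)) = (-1480054 - 769*(-1/539))*(-1950116 - 2543/(-313)) = (-1480054 + 769/539)*(-1950116 - 1/313*(-2543)) = -797748337*(-1950116 + 2543/313)/539 = -797748337/539*(-610383765/313) = 486932633460548805/168707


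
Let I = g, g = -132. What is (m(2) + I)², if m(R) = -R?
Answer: 17956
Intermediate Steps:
I = -132
(m(2) + I)² = (-1*2 - 132)² = (-2 - 132)² = (-134)² = 17956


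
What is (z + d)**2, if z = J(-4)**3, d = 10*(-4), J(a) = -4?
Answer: 10816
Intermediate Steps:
d = -40
z = -64 (z = (-4)**3 = -64)
(z + d)**2 = (-64 - 40)**2 = (-104)**2 = 10816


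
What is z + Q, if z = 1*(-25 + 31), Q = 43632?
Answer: 43638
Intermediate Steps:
z = 6 (z = 1*6 = 6)
z + Q = 6 + 43632 = 43638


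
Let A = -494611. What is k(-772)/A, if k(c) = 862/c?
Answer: 431/190919846 ≈ 2.2575e-6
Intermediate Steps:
k(-772)/A = (862/(-772))/(-494611) = (862*(-1/772))*(-1/494611) = -431/386*(-1/494611) = 431/190919846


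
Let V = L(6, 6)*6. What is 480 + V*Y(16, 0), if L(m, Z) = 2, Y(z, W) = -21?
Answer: 228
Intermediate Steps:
V = 12 (V = 2*6 = 12)
480 + V*Y(16, 0) = 480 + 12*(-21) = 480 - 252 = 228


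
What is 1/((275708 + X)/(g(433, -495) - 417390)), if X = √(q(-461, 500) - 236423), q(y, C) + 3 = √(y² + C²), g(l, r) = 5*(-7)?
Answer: -1/(275708/417425 + I*√(236426 - √462521)/417425) ≈ -1.514 + 0.0026662*I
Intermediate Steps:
g(l, r) = -35
q(y, C) = -3 + √(C² + y²) (q(y, C) = -3 + √(y² + C²) = -3 + √(C² + y²))
X = √(-236426 + √462521) (X = √((-3 + √(500² + (-461)²)) - 236423) = √((-3 + √(250000 + 212521)) - 236423) = √((-3 + √462521) - 236423) = √(-236426 + √462521) ≈ 485.54*I)
1/((275708 + X)/(g(433, -495) - 417390)) = 1/((275708 + √(-236426 + √462521))/(-35 - 417390)) = 1/((275708 + √(-236426 + √462521))/(-417425)) = 1/((275708 + √(-236426 + √462521))*(-1/417425)) = 1/(-275708/417425 - √(-236426 + √462521)/417425)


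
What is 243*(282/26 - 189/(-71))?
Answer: 3029724/923 ≈ 3282.5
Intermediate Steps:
243*(282/26 - 189/(-71)) = 243*(282*(1/26) - 189*(-1/71)) = 243*(141/13 + 189/71) = 243*(12468/923) = 3029724/923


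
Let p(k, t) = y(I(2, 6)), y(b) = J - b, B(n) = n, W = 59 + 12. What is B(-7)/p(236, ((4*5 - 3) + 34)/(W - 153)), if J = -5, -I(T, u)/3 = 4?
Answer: -1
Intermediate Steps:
I(T, u) = -12 (I(T, u) = -3*4 = -12)
W = 71
y(b) = -5 - b
p(k, t) = 7 (p(k, t) = -5 - 1*(-12) = -5 + 12 = 7)
B(-7)/p(236, ((4*5 - 3) + 34)/(W - 153)) = -7/7 = -7*1/7 = -1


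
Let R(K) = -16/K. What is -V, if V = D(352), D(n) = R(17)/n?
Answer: 1/374 ≈ 0.0026738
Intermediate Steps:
D(n) = -16/(17*n) (D(n) = (-16/17)/n = (-16*1/17)/n = -16/(17*n))
V = -1/374 (V = -16/17/352 = -16/17*1/352 = -1/374 ≈ -0.0026738)
-V = -1*(-1/374) = 1/374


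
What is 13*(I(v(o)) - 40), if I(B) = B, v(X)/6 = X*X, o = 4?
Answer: 728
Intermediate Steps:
v(X) = 6*X² (v(X) = 6*(X*X) = 6*X²)
13*(I(v(o)) - 40) = 13*(6*4² - 40) = 13*(6*16 - 40) = 13*(96 - 40) = 13*56 = 728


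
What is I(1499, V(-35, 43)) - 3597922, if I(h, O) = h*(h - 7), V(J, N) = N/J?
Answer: -1361414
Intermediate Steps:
I(h, O) = h*(-7 + h)
I(1499, V(-35, 43)) - 3597922 = 1499*(-7 + 1499) - 3597922 = 1499*1492 - 3597922 = 2236508 - 3597922 = -1361414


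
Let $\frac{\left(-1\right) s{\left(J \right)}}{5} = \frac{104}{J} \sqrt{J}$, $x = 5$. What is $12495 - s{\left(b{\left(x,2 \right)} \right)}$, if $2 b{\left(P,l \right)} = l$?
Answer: $13015$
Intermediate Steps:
$b{\left(P,l \right)} = \frac{l}{2}$
$s{\left(J \right)} = - \frac{520}{\sqrt{J}}$ ($s{\left(J \right)} = - 5 \frac{104}{J} \sqrt{J} = - 5 \frac{104}{\sqrt{J}} = - \frac{520}{\sqrt{J}}$)
$12495 - s{\left(b{\left(x,2 \right)} \right)} = 12495 - - 520 \frac{1}{\sqrt{\frac{1}{2} \cdot 2}} = 12495 - - 520 \frac{1}{\sqrt{1}} = 12495 - \left(-520\right) 1 = 12495 - -520 = 12495 + 520 = 13015$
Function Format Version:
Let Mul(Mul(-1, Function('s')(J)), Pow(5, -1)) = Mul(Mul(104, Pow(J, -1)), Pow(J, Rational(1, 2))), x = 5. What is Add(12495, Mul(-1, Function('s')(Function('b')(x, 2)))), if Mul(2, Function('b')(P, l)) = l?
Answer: 13015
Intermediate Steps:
Function('b')(P, l) = Mul(Rational(1, 2), l)
Function('s')(J) = Mul(-520, Pow(J, Rational(-1, 2))) (Function('s')(J) = Mul(-5, Mul(Mul(104, Pow(J, -1)), Pow(J, Rational(1, 2)))) = Mul(-5, Mul(104, Pow(J, Rational(-1, 2)))) = Mul(-520, Pow(J, Rational(-1, 2))))
Add(12495, Mul(-1, Function('s')(Function('b')(x, 2)))) = Add(12495, Mul(-1, Mul(-520, Pow(Mul(Rational(1, 2), 2), Rational(-1, 2))))) = Add(12495, Mul(-1, Mul(-520, Pow(1, Rational(-1, 2))))) = Add(12495, Mul(-1, Mul(-520, 1))) = Add(12495, Mul(-1, -520)) = Add(12495, 520) = 13015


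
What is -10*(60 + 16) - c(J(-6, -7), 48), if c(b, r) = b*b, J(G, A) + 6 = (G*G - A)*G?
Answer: -70456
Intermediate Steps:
J(G, A) = -6 + G*(G**2 - A) (J(G, A) = -6 + (G*G - A)*G = -6 + (G**2 - A)*G = -6 + G*(G**2 - A))
c(b, r) = b**2
-10*(60 + 16) - c(J(-6, -7), 48) = -10*(60 + 16) - (-6 + (-6)**3 - 1*(-7)*(-6))**2 = -10*76 - (-6 - 216 - 42)**2 = -760 - 1*(-264)**2 = -760 - 1*69696 = -760 - 69696 = -70456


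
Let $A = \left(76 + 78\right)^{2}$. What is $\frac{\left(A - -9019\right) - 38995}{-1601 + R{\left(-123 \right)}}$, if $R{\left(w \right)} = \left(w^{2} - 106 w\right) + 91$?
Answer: $- \frac{6260}{26657} \approx -0.23484$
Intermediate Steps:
$R{\left(w \right)} = 91 + w^{2} - 106 w$
$A = 23716$ ($A = 154^{2} = 23716$)
$\frac{\left(A - -9019\right) - 38995}{-1601 + R{\left(-123 \right)}} = \frac{\left(23716 - -9019\right) - 38995}{-1601 + \left(91 + \left(-123\right)^{2} - -13038\right)} = \frac{\left(23716 + 9019\right) - 38995}{-1601 + \left(91 + 15129 + 13038\right)} = \frac{32735 - 38995}{-1601 + 28258} = - \frac{6260}{26657}$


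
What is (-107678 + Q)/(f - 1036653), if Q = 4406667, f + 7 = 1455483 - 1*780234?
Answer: -4298989/361411 ≈ -11.895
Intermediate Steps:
f = 675242 (f = -7 + (1455483 - 1*780234) = -7 + (1455483 - 780234) = -7 + 675249 = 675242)
(-107678 + Q)/(f - 1036653) = (-107678 + 4406667)/(675242 - 1036653) = 4298989/(-361411) = 4298989*(-1/361411) = -4298989/361411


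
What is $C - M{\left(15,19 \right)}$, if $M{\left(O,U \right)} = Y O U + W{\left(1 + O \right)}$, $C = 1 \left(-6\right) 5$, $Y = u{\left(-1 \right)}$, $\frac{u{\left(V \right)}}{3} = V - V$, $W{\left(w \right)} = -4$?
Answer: $-26$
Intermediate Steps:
$u{\left(V \right)} = 0$ ($u{\left(V \right)} = 3 \left(V - V\right) = 3 \cdot 0 = 0$)
$Y = 0$
$C = -30$ ($C = \left(-6\right) 5 = -30$)
$M{\left(O,U \right)} = -4$ ($M{\left(O,U \right)} = 0 O U - 4 = 0 U - 4 = 0 - 4 = -4$)
$C - M{\left(15,19 \right)} = -30 - -4 = -30 + 4 = -26$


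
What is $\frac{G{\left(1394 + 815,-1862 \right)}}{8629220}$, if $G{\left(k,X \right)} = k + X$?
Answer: $\frac{347}{8629220} \approx 4.0212 \cdot 10^{-5}$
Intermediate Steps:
$G{\left(k,X \right)} = X + k$
$\frac{G{\left(1394 + 815,-1862 \right)}}{8629220} = \frac{-1862 + \left(1394 + 815\right)}{8629220} = \left(-1862 + 2209\right) \frac{1}{8629220} = 347 \cdot \frac{1}{8629220} = \frac{347}{8629220}$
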